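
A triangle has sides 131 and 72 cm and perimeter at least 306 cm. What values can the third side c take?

103 ≤ c < 203 cm

Triangle inequality alone gives 59 < c < 203.
The perimeter condition gives c ≥ 306 − 131 − 72 = 103.
Intersecting the two: 103 ≤ c < 203.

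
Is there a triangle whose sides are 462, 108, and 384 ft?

The longest side is 462, and the other two sum to 492.
Since 492 > 462, the triangle inequality holds.

Yes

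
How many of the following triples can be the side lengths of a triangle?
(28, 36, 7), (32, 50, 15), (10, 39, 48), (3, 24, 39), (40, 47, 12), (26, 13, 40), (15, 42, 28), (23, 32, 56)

(7,28,36): 7+28 ≤ 36 → not valid
(15,32,50): 15+32 ≤ 50 → not valid
(10,39,48): 10+39 > 48 → valid
(3,24,39): 3+24 ≤ 39 → not valid
(12,40,47): 12+40 > 47 → valid
(13,26,40): 13+26 ≤ 40 → not valid
(15,28,42): 15+28 > 42 → valid
(23,32,56): 23+32 ≤ 56 → not valid
3 of the 8 triples form a triangle.

3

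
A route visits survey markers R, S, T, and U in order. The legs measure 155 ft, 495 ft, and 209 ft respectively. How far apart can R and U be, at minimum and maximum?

131 ≤ RU ≤ 859 ft

The maximum is all hops collinear in one direction: 155 + 495 + 209 = 859.
The longest hop is 495; the others sum to 364. Folding the others back against it leaves at least 495 − 364 = 131.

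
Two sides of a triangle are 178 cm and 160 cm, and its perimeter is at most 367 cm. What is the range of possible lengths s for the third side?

18 < s ≤ 29 cm

Triangle inequality alone gives 18 < s < 338.
The perimeter condition gives s ≤ 367 − 178 − 160 = 29.
Intersecting the two: 18 < s ≤ 29.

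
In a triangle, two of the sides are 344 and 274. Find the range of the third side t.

70 < t < 618

By the triangle inequality, t must be less than 344 + 274 = 618 and greater than |344 − 274| = 70.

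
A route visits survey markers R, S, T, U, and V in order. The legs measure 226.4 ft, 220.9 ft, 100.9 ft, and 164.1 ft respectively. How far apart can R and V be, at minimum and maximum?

0 ≤ RV ≤ 712.3 ft

The maximum is all hops collinear in one direction: 226.4 + 220.9 + 100.9 + 164.1 = 712.3.
The longest hop is 226.4; the others sum to 485.9. Since 226.4 ≤ 485.9, the path can fold back on itself completely, so the minimum distance is 0.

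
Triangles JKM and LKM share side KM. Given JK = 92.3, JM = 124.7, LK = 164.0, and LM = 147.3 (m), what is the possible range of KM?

From triangle JKM: |92.3 − 124.7| < KM < 92.3 + 124.7, i.e. 32.4 < KM < 217.0.
From triangle LKM: 16.7 < KM < 311.3.
Both must hold, so KM lies in the intersection.

32.4 < KM < 217.0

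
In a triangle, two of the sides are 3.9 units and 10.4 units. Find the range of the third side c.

By the triangle inequality, c must be less than 3.9 + 10.4 = 14.3 and greater than |3.9 − 10.4| = 6.5.

6.5 < c < 14.3 (units)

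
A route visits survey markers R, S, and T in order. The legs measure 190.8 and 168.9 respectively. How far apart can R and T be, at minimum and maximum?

By the triangle inequality, |190.8 − 168.9| ≤ RT ≤ 190.8 + 168.9.

21.9 ≤ RT ≤ 359.7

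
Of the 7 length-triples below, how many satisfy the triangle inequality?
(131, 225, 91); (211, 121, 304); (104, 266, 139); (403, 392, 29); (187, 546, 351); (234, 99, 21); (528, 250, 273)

(91,131,225): 91+131 ≤ 225 → not valid
(121,211,304): 121+211 > 304 → valid
(104,139,266): 104+139 ≤ 266 → not valid
(29,392,403): 29+392 > 403 → valid
(187,351,546): 187+351 ≤ 546 → not valid
(21,99,234): 21+99 ≤ 234 → not valid
(250,273,528): 250+273 ≤ 528 → not valid
2 of the 7 triples form a triangle.

2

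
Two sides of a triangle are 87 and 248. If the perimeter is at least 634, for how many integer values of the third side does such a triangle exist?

36

Triangle inequality: 161 < x < 335. Perimeter ≥ 634 gives x ≥ 634 − 87 − 248 = 299.
So 299 ≤ x < 335; integers 299 through 334: 36 values.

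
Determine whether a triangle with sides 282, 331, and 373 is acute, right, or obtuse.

acute

Compare the square of the longest side to the sum of squares of the other two: 282² + 331² = 189085 > 139129 = 373².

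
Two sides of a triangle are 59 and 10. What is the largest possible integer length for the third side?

The third side must be strictly less than 59 + 10 = 69.
The largest integer below 69 is 68.

68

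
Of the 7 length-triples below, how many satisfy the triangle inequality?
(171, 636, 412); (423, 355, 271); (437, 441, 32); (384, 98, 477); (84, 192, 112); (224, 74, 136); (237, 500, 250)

4

(171,412,636): 171+412 ≤ 636 → not valid
(271,355,423): 271+355 > 423 → valid
(32,437,441): 32+437 > 441 → valid
(98,384,477): 98+384 > 477 → valid
(84,112,192): 84+112 > 192 → valid
(74,136,224): 74+136 ≤ 224 → not valid
(237,250,500): 237+250 ≤ 500 → not valid
4 of the 7 triples form a triangle.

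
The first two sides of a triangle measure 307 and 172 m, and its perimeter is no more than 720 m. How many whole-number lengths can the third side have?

106

Triangle inequality: 135 < x < 479. Perimeter ≤ 720 gives x ≤ 720 − 307 − 172 = 241.
So 135 < x ≤ 241; integers 136 through 241: 106 values.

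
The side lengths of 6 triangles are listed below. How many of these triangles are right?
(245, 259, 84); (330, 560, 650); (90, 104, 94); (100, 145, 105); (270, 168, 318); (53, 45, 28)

(245,259,84): 84²+245² = 67081 = 259² → right
(330,560,650): 330²+560² = 422500 = 650² → right
(90,104,94): 90²+94² = 16936 > 10816 = 104² → acute
(100,145,105): 100²+105² = 21025 = 145² → right
(270,168,318): 168²+270² = 101124 = 318² → right
(53,45,28): 28²+45² = 2809 = 53² → right
5 of the 6 are right.

5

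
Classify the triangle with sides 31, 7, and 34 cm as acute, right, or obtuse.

obtuse

Compare the square of the longest side to the sum of squares of the other two: 7² + 31² = 1010 < 1156 = 34².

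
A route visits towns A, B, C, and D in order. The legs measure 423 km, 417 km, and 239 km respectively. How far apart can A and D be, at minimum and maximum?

0 ≤ AD ≤ 1079 km

The maximum is all hops collinear in one direction: 423 + 417 + 239 = 1079.
The longest hop is 423; the others sum to 656. Since 423 ≤ 656, the path can fold back on itself completely, so the minimum distance is 0.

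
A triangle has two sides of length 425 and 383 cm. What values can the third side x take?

42 < x < 808

By the triangle inequality, x must be less than 425 + 383 = 808 and greater than |425 − 383| = 42.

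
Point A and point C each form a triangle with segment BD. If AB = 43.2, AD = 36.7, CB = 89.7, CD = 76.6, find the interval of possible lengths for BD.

13.1 < BD < 79.9

From triangle ABD: |43.2 − 36.7| < BD < 43.2 + 36.7, i.e. 6.5 < BD < 79.9.
From triangle CBD: 13.1 < BD < 166.3.
Both must hold, so BD lies in the intersection.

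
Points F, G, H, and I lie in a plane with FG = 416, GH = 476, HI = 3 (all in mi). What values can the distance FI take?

57 ≤ FI ≤ 895 mi

The maximum is all hops collinear in one direction: 416 + 476 + 3 = 895.
The longest hop is 476; the others sum to 419. Folding the others back against it leaves at least 476 − 419 = 57.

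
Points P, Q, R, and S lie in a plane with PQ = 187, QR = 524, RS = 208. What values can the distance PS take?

The maximum is all hops collinear in one direction: 187 + 524 + 208 = 919.
The longest hop is 524; the others sum to 395. Folding the others back against it leaves at least 524 − 395 = 129.

129 ≤ PS ≤ 919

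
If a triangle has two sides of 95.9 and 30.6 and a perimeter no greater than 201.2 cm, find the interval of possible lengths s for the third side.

Triangle inequality alone gives 65.3 < s < 126.5.
The perimeter condition gives s ≤ 201.2 − 95.9 − 30.6 = 74.7.
Intersecting the two: 65.3 < s ≤ 74.7.

65.3 < s ≤ 74.7 cm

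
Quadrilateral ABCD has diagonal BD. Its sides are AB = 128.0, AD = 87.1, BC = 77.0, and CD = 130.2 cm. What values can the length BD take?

53.2 < BD < 207.2

From triangle ABD: |128.0 − 87.1| < BD < 128.0 + 87.1, i.e. 40.9 < BD < 215.1.
From triangle CBD: 53.2 < BD < 207.2.
Both must hold, so BD lies in the intersection.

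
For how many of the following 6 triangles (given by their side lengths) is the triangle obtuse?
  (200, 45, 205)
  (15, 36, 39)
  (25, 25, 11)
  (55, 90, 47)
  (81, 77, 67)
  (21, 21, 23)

1

(200,45,205): 45²+200² = 42025 = 205² → right
(15,36,39): 15²+36² = 1521 = 39² → right
(25,25,11): 11²+25² = 746 > 625 = 25² → acute
(55,90,47): 47²+55² = 5234 < 8100 = 90² → obtuse
(81,77,67): 67²+77² = 10418 > 6561 = 81² → acute
(21,21,23): 21²+21² = 882 > 529 = 23² → acute
1 of the 6 is obtuse.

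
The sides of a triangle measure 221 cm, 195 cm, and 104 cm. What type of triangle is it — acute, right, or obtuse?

right

Compare the square of the longest side to the sum of squares of the other two: 104² + 195² = 48841 = 221².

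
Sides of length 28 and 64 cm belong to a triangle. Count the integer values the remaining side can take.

The third side lies in the open interval (36, 92).
Integers from 37 to 91 inclusive: 91 − 37 + 1 = 55.

55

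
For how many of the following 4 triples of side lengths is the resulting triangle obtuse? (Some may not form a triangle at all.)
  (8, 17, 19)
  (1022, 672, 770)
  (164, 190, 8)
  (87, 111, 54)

(8,17,19): 8²+17² = 353 < 361 = 19² → obtuse
(1022,672,770): 672²+770² = 1044484 = 1022² → right
(164,190,8): 8+164 ≤ 190, not a triangle
(87,111,54): 54²+87² = 10485 < 12321 = 111² → obtuse
2 of the 4 are obtuse.

2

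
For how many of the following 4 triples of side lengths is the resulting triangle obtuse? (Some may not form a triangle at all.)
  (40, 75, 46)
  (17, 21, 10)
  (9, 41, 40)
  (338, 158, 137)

(40,75,46): 40²+46² = 3716 < 5625 = 75² → obtuse
(17,21,10): 10²+17² = 389 < 441 = 21² → obtuse
(9,41,40): 9²+40² = 1681 = 41² → right
(338,158,137): 137+158 ≤ 338, not a triangle
2 of the 4 are obtuse.

2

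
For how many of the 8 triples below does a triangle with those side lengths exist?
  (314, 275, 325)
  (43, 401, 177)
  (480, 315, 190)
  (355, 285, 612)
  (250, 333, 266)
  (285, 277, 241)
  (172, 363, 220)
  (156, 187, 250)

(275,314,325): 275+314 > 325 → valid
(43,177,401): 43+177 ≤ 401 → not valid
(190,315,480): 190+315 > 480 → valid
(285,355,612): 285+355 > 612 → valid
(250,266,333): 250+266 > 333 → valid
(241,277,285): 241+277 > 285 → valid
(172,220,363): 172+220 > 363 → valid
(156,187,250): 156+187 > 250 → valid
7 of the 8 triples form a triangle.

7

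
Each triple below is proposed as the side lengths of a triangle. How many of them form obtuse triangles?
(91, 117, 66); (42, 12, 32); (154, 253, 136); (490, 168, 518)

(91,117,66): 66²+91² = 12637 < 13689 = 117² → obtuse
(42,12,32): 12²+32² = 1168 < 1764 = 42² → obtuse
(154,253,136): 136²+154² = 42212 < 64009 = 253² → obtuse
(490,168,518): 168²+490² = 268324 = 518² → right
3 of the 4 are obtuse.

3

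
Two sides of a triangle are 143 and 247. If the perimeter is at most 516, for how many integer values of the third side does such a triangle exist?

22

Triangle inequality: 104 < x < 390. Perimeter ≤ 516 gives x ≤ 516 − 143 − 247 = 126.
So 104 < x ≤ 126; integers 105 through 126: 22 values.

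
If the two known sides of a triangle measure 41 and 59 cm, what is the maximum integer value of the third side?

99

The third side must be strictly less than 41 + 59 = 100.
The largest integer below 100 is 99.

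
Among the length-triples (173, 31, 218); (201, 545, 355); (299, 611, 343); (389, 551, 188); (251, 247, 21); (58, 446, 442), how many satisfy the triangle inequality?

(31,173,218): 31+173 ≤ 218 → not valid
(201,355,545): 201+355 > 545 → valid
(299,343,611): 299+343 > 611 → valid
(188,389,551): 188+389 > 551 → valid
(21,247,251): 21+247 > 251 → valid
(58,442,446): 58+442 > 446 → valid
5 of the 6 triples form a triangle.

5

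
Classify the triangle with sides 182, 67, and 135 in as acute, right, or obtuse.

obtuse

Compare the square of the longest side to the sum of squares of the other two: 67² + 135² = 22714 < 33124 = 182².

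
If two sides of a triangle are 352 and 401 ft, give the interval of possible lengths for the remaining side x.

49 < x < 753

By the triangle inequality, x must be less than 352 + 401 = 753 and greater than |352 − 401| = 49.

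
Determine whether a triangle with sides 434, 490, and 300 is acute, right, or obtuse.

Compare the square of the longest side to the sum of squares of the other two: 300² + 434² = 278356 > 240100 = 490².

acute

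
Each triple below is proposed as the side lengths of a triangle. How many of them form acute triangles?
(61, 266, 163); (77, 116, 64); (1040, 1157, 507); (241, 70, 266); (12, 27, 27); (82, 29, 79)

2

(61,266,163): 61+163 ≤ 266, not a triangle
(77,116,64): 64²+77² = 10025 < 13456 = 116² → obtuse
(1040,1157,507): 507²+1040² = 1338649 = 1157² → right
(241,70,266): 70²+241² = 62981 < 70756 = 266² → obtuse
(12,27,27): 12²+27² = 873 > 729 = 27² → acute
(82,29,79): 29²+79² = 7082 > 6724 = 82² → acute
2 of the 6 are acute.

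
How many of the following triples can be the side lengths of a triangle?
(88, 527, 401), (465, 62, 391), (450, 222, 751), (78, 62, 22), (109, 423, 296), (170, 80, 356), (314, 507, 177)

(88,401,527): 88+401 ≤ 527 → not valid
(62,391,465): 62+391 ≤ 465 → not valid
(222,450,751): 222+450 ≤ 751 → not valid
(22,62,78): 22+62 > 78 → valid
(109,296,423): 109+296 ≤ 423 → not valid
(80,170,356): 80+170 ≤ 356 → not valid
(177,314,507): 177+314 ≤ 507 → not valid
1 of the 7 triples forms a triangle.

1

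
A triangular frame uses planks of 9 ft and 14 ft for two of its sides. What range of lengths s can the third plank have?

5 < s < 23 (ft)

By the triangle inequality, s must be less than 9 + 14 = 23 and greater than |9 − 14| = 5.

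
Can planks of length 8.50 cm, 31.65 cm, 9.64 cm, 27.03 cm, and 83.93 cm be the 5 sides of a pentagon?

For a pentagon, each side must be shorter than the sum of the others.
Here the longest side is 83.93, but the remaining 4 sides sum to only 76.82.

No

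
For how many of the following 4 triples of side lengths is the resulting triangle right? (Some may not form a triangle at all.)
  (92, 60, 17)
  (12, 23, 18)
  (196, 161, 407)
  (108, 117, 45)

1

(92,60,17): 17+60 ≤ 92, not a triangle
(12,23,18): 12²+18² = 468 < 529 = 23² → obtuse
(196,161,407): 161+196 ≤ 407, not a triangle
(108,117,45): 45²+108² = 13689 = 117² → right
1 of the 4 is right.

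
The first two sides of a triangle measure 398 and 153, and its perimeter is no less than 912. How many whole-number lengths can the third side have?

Triangle inequality: 245 < x < 551. Perimeter ≥ 912 gives x ≥ 912 − 398 − 153 = 361.
So 361 ≤ x < 551; integers 361 through 550: 190 values.

190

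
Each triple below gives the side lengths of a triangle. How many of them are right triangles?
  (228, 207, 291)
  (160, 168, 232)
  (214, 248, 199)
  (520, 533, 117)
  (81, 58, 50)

(228,207,291): 207²+228² = 94833 > 84681 = 291² → acute
(160,168,232): 160²+168² = 53824 = 232² → right
(214,248,199): 199²+214² = 85397 > 61504 = 248² → acute
(520,533,117): 117²+520² = 284089 = 533² → right
(81,58,50): 50²+58² = 5864 < 6561 = 81² → obtuse
2 of the 5 are right.

2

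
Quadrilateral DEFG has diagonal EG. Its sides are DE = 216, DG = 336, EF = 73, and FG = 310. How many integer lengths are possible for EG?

From triangle DEG: 120 < EG < 552.
From triangle FEG: 237 < EG < 383.
Intersection: 237 < EG < 383, so integers 238 through 382: 145 values.

145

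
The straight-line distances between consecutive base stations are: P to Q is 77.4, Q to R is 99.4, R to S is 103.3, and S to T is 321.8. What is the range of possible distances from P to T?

The maximum is all hops collinear in one direction: 77.4 + 99.4 + 103.3 + 321.8 = 601.9.
The longest hop is 321.8; the others sum to 280.1. Folding the others back against it leaves at least 321.8 − 280.1 = 41.7.

41.7 ≤ PT ≤ 601.9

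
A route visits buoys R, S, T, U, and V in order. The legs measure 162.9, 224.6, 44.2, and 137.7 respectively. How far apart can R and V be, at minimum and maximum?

The maximum is all hops collinear in one direction: 162.9 + 224.6 + 44.2 + 137.7 = 569.4.
The longest hop is 224.6; the others sum to 344.8. Since 224.6 ≤ 344.8, the path can fold back on itself completely, so the minimum distance is 0.

0 ≤ RV ≤ 569.4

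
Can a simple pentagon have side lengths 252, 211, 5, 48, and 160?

A pentagon exists iff every side is shorter than the sum of the others — equivalently, the longest side is less than the sum of the rest.
Longest side 252 < 424 (sum of the remaining 4), so yes.

Yes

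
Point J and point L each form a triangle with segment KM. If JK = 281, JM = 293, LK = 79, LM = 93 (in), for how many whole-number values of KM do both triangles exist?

From triangle JKM: 12 < KM < 574.
From triangle LKM: 14 < KM < 172.
Intersection: 14 < KM < 172, so integers 15 through 171: 157 values.

157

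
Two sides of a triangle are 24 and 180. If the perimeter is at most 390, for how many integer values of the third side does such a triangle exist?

30

Triangle inequality: 156 < x < 204. Perimeter ≤ 390 gives x ≤ 390 − 24 − 180 = 186.
So 156 < x ≤ 186; integers 157 through 186: 30 values.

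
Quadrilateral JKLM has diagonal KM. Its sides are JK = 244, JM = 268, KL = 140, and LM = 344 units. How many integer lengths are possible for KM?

279

From triangle JKM: 24 < KM < 512.
From triangle LKM: 204 < KM < 484.
Intersection: 204 < KM < 484, so integers 205 through 483: 279 values.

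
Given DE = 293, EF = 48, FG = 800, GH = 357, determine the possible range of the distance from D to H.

The maximum is all hops collinear in one direction: 293 + 48 + 800 + 357 = 1498.
The longest hop is 800; the others sum to 698. Folding the others back against it leaves at least 800 − 698 = 102.

102 ≤ DH ≤ 1498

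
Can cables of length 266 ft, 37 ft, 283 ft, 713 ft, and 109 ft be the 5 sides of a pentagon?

For a pentagon, each side must be shorter than the sum of the others.
Here the longest side is 713, but the remaining 4 sides sum to only 695.

No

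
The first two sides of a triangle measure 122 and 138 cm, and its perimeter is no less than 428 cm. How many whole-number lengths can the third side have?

Triangle inequality: 16 < x < 260. Perimeter ≥ 428 gives x ≥ 428 − 122 − 138 = 168.
So 168 ≤ x < 260; integers 168 through 259: 92 values.

92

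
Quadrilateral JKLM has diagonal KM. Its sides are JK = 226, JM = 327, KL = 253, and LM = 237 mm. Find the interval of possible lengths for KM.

101 < KM < 490

From triangle JKM: |226 − 327| < KM < 226 + 327, i.e. 101 < KM < 553.
From triangle LKM: 16 < KM < 490.
Both must hold, so KM lies in the intersection.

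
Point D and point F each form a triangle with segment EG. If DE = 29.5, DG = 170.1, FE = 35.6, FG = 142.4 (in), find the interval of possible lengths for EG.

140.6 < EG < 178.0

From triangle DEG: |29.5 − 170.1| < EG < 29.5 + 170.1, i.e. 140.6 < EG < 199.6.
From triangle FEG: 106.8 < EG < 178.0.
Both must hold, so EG lies in the intersection.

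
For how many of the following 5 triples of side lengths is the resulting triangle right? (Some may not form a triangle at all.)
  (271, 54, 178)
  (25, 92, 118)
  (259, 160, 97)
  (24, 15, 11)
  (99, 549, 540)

(271,54,178): 54+178 ≤ 271, not a triangle
(25,92,118): 25+92 ≤ 118, not a triangle
(259,160,97): 97+160 ≤ 259, not a triangle
(24,15,11): 11²+15² = 346 < 576 = 24² → obtuse
(99,549,540): 99²+540² = 301401 = 549² → right
1 of the 5 is right.

1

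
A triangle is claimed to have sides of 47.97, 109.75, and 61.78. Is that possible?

No

The two shorter sides sum to 109.75, exactly equal to the longest side 109.75.
That gives only a degenerate (flat) triangle — the inequality must be strict.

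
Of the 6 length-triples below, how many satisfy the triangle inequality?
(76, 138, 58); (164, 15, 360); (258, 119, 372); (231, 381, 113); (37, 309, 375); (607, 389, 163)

1

(58,76,138): 58+76 ≤ 138 → not valid
(15,164,360): 15+164 ≤ 360 → not valid
(119,258,372): 119+258 > 372 → valid
(113,231,381): 113+231 ≤ 381 → not valid
(37,309,375): 37+309 ≤ 375 → not valid
(163,389,607): 163+389 ≤ 607 → not valid
1 of the 6 triples forms a triangle.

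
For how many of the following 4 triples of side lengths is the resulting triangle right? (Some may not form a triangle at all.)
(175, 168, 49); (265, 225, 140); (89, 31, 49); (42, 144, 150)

3

(175,168,49): 49²+168² = 30625 = 175² → right
(265,225,140): 140²+225² = 70225 = 265² → right
(89,31,49): 31+49 ≤ 89, not a triangle
(42,144,150): 42²+144² = 22500 = 150² → right
3 of the 4 are right.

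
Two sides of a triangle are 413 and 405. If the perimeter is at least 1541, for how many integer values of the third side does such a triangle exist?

Triangle inequality: 8 < x < 818. Perimeter ≥ 1541 gives x ≥ 1541 − 413 − 405 = 723.
So 723 ≤ x < 818; integers 723 through 817: 95 values.

95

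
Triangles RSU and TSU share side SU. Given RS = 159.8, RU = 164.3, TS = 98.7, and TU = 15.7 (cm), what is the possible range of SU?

From triangle RSU: |159.8 − 164.3| < SU < 159.8 + 164.3, i.e. 4.5 < SU < 324.1.
From triangle TSU: 83.0 < SU < 114.4.
Both must hold, so SU lies in the intersection.

83.0 < SU < 114.4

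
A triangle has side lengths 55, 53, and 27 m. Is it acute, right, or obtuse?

acute

Compare the square of the longest side to the sum of squares of the other two: 27² + 53² = 3538 > 3025 = 55².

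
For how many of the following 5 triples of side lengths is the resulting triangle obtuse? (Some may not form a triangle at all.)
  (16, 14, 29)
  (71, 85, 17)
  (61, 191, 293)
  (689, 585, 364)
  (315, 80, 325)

2

(16,14,29): 14²+16² = 452 < 841 = 29² → obtuse
(71,85,17): 17²+71² = 5330 < 7225 = 85² → obtuse
(61,191,293): 61+191 ≤ 293, not a triangle
(689,585,364): 364²+585² = 474721 = 689² → right
(315,80,325): 80²+315² = 105625 = 325² → right
2 of the 5 are obtuse.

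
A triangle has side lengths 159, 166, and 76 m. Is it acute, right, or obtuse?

acute

Compare the square of the longest side to the sum of squares of the other two: 76² + 159² = 31057 > 27556 = 166².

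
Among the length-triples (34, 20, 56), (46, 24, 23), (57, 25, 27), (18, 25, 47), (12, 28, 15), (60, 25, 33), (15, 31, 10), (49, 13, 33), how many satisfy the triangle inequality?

(20,34,56): 20+34 ≤ 56 → not valid
(23,24,46): 23+24 > 46 → valid
(25,27,57): 25+27 ≤ 57 → not valid
(18,25,47): 18+25 ≤ 47 → not valid
(12,15,28): 12+15 ≤ 28 → not valid
(25,33,60): 25+33 ≤ 60 → not valid
(10,15,31): 10+15 ≤ 31 → not valid
(13,33,49): 13+33 ≤ 49 → not valid
1 of the 8 triples forms a triangle.

1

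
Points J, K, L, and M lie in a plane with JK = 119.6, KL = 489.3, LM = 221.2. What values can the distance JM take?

148.5 ≤ JM ≤ 830.1

The maximum is all hops collinear in one direction: 119.6 + 489.3 + 221.2 = 830.1.
The longest hop is 489.3; the others sum to 340.8. Folding the others back against it leaves at least 489.3 − 340.8 = 148.5.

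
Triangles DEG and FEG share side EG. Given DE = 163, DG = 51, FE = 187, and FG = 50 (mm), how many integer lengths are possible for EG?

76

From triangle DEG: 112 < EG < 214.
From triangle FEG: 137 < EG < 237.
Intersection: 137 < EG < 214, so integers 138 through 213: 76 values.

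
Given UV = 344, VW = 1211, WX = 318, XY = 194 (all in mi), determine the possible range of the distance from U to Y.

The maximum is all hops collinear in one direction: 344 + 1211 + 318 + 194 = 2067.
The longest hop is 1211; the others sum to 856. Folding the others back against it leaves at least 1211 − 856 = 355.

355 ≤ UY ≤ 2067 mi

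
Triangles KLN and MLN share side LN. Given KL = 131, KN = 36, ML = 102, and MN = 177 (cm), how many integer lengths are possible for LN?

71

From triangle KLN: 95 < LN < 167.
From triangle MLN: 75 < LN < 279.
Intersection: 95 < LN < 167, so integers 96 through 166: 71 values.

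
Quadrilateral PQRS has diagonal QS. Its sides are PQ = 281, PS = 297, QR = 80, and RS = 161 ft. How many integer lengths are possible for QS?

From triangle PQS: 16 < QS < 578.
From triangle RQS: 81 < QS < 241.
Intersection: 81 < QS < 241, so integers 82 through 240: 159 values.

159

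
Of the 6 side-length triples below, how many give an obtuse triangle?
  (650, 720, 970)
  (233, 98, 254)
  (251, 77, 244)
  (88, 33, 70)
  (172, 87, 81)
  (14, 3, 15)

3

(650,720,970): 650²+720² = 940900 = 970² → right
(233,98,254): 98²+233² = 63893 < 64516 = 254² → obtuse
(251,77,244): 77²+244² = 65465 > 63001 = 251² → acute
(88,33,70): 33²+70² = 5989 < 7744 = 88² → obtuse
(172,87,81): 81+87 ≤ 172, not a triangle
(14,3,15): 3²+14² = 205 < 225 = 15² → obtuse
3 of the 6 are obtuse.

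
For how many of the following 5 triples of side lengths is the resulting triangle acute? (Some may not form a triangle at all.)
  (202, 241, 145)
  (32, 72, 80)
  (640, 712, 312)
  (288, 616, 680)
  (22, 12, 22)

2

(202,241,145): 145²+202² = 61829 > 58081 = 241² → acute
(32,72,80): 32²+72² = 6208 < 6400 = 80² → obtuse
(640,712,312): 312²+640² = 506944 = 712² → right
(288,616,680): 288²+616² = 462400 = 680² → right
(22,12,22): 12²+22² = 628 > 484 = 22² → acute
2 of the 5 are acute.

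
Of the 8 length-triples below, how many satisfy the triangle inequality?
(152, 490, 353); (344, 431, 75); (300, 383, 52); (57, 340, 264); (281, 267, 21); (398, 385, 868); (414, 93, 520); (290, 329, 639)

(152,353,490): 152+353 > 490 → valid
(75,344,431): 75+344 ≤ 431 → not valid
(52,300,383): 52+300 ≤ 383 → not valid
(57,264,340): 57+264 ≤ 340 → not valid
(21,267,281): 21+267 > 281 → valid
(385,398,868): 385+398 ≤ 868 → not valid
(93,414,520): 93+414 ≤ 520 → not valid
(290,329,639): 290+329 ≤ 639 → not valid
2 of the 8 triples form a triangle.

2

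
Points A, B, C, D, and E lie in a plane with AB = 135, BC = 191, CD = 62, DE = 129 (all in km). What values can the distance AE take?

The maximum is all hops collinear in one direction: 135 + 191 + 62 + 129 = 517.
The longest hop is 191; the others sum to 326. Since 191 ≤ 326, the path can fold back on itself completely, so the minimum distance is 0.

0 ≤ AE ≤ 517 km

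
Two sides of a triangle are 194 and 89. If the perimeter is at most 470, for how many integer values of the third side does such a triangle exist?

Triangle inequality: 105 < x < 283. Perimeter ≤ 470 gives x ≤ 470 − 194 − 89 = 187.
So 105 < x ≤ 187; integers 106 through 187: 82 values.

82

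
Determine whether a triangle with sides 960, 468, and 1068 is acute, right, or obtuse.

Compare the square of the longest side to the sum of squares of the other two: 468² + 960² = 1140624 = 1068².

right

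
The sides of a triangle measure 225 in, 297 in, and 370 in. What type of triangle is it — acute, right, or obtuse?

Compare the square of the longest side to the sum of squares of the other two: 225² + 297² = 138834 > 136900 = 370².

acute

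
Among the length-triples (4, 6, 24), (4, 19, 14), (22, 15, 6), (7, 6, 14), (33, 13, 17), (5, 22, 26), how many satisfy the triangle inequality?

(4,6,24): 4+6 ≤ 24 → not valid
(4,14,19): 4+14 ≤ 19 → not valid
(6,15,22): 6+15 ≤ 22 → not valid
(6,7,14): 6+7 ≤ 14 → not valid
(13,17,33): 13+17 ≤ 33 → not valid
(5,22,26): 5+22 > 26 → valid
1 of the 6 triples forms a triangle.

1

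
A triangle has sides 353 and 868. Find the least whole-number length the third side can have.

The third side must be strictly greater than |353 − 868| = 515.
The smallest integer above 515 is 516.

516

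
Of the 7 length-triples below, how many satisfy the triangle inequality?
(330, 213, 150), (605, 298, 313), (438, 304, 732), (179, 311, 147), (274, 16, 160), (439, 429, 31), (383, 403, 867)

5

(150,213,330): 150+213 > 330 → valid
(298,313,605): 298+313 > 605 → valid
(304,438,732): 304+438 > 732 → valid
(147,179,311): 147+179 > 311 → valid
(16,160,274): 16+160 ≤ 274 → not valid
(31,429,439): 31+429 > 439 → valid
(383,403,867): 383+403 ≤ 867 → not valid
5 of the 7 triples form a triangle.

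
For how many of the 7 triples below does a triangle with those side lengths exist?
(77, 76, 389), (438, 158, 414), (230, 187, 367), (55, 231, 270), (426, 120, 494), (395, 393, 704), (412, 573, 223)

(76,77,389): 76+77 ≤ 389 → not valid
(158,414,438): 158+414 > 438 → valid
(187,230,367): 187+230 > 367 → valid
(55,231,270): 55+231 > 270 → valid
(120,426,494): 120+426 > 494 → valid
(393,395,704): 393+395 > 704 → valid
(223,412,573): 223+412 > 573 → valid
6 of the 7 triples form a triangle.

6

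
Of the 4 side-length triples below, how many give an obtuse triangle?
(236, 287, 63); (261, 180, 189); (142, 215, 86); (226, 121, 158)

(236,287,63): 63²+236² = 59665 < 82369 = 287² → obtuse
(261,180,189): 180²+189² = 68121 = 261² → right
(142,215,86): 86²+142² = 27560 < 46225 = 215² → obtuse
(226,121,158): 121²+158² = 39605 < 51076 = 226² → obtuse
3 of the 4 are obtuse.

3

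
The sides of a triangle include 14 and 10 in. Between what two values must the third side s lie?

By the triangle inequality, s must be less than 14 + 10 = 24 and greater than |14 − 10| = 4.

4 < s < 24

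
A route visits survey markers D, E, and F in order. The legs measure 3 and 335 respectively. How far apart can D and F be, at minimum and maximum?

332 ≤ DF ≤ 338

By the triangle inequality, |3 − 335| ≤ DF ≤ 3 + 335.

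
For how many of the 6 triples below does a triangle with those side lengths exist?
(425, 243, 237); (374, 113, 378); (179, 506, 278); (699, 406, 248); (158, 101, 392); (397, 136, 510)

3

(237,243,425): 237+243 > 425 → valid
(113,374,378): 113+374 > 378 → valid
(179,278,506): 179+278 ≤ 506 → not valid
(248,406,699): 248+406 ≤ 699 → not valid
(101,158,392): 101+158 ≤ 392 → not valid
(136,397,510): 136+397 > 510 → valid
3 of the 6 triples form a triangle.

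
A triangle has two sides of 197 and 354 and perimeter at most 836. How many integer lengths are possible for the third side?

Triangle inequality: 157 < x < 551. Perimeter ≤ 836 gives x ≤ 836 − 197 − 354 = 285.
So 157 < x ≤ 285; integers 158 through 285: 128 values.

128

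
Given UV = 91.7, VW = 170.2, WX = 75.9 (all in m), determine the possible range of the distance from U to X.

2.6 ≤ UX ≤ 337.8 m

The maximum is all hops collinear in one direction: 91.7 + 170.2 + 75.9 = 337.8.
The longest hop is 170.2; the others sum to 167.6. Folding the others back against it leaves at least 170.2 − 167.6 = 2.6.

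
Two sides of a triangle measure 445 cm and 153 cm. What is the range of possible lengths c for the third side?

292 < c < 598 (cm)

By the triangle inequality, c must be less than 445 + 153 = 598 and greater than |445 − 153| = 292.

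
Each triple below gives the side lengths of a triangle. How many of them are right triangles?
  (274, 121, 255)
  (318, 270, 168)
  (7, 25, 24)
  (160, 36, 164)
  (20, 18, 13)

3

(274,121,255): 121²+255² = 79666 > 75076 = 274² → acute
(318,270,168): 168²+270² = 101124 = 318² → right
(7,25,24): 7²+24² = 625 = 25² → right
(160,36,164): 36²+160² = 26896 = 164² → right
(20,18,13): 13²+18² = 493 > 400 = 20² → acute
3 of the 5 are right.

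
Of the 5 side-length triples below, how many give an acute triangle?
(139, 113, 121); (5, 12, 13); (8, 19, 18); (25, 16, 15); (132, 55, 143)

2

(139,113,121): 113²+121² = 27410 > 19321 = 139² → acute
(5,12,13): 5²+12² = 169 = 13² → right
(8,19,18): 8²+18² = 388 > 361 = 19² → acute
(25,16,15): 15²+16² = 481 < 625 = 25² → obtuse
(132,55,143): 55²+132² = 20449 = 143² → right
2 of the 5 are acute.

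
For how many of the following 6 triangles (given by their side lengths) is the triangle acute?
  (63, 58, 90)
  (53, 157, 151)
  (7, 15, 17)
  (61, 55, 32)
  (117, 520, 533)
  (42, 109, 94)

2

(63,58,90): 58²+63² = 7333 < 8100 = 90² → obtuse
(53,157,151): 53²+151² = 25610 > 24649 = 157² → acute
(7,15,17): 7²+15² = 274 < 289 = 17² → obtuse
(61,55,32): 32²+55² = 4049 > 3721 = 61² → acute
(117,520,533): 117²+520² = 284089 = 533² → right
(42,109,94): 42²+94² = 10600 < 11881 = 109² → obtuse
2 of the 6 are acute.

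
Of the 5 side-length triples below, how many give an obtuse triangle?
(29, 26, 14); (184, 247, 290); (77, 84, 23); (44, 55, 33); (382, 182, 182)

(29,26,14): 14²+26² = 872 > 841 = 29² → acute
(184,247,290): 184²+247² = 94865 > 84100 = 290² → acute
(77,84,23): 23²+77² = 6458 < 7056 = 84² → obtuse
(44,55,33): 33²+44² = 3025 = 55² → right
(382,182,182): 182+182 ≤ 382, not a triangle
1 of the 5 is obtuse.

1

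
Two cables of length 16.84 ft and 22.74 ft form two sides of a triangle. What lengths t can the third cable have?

By the triangle inequality, t must be less than 16.84 + 22.74 = 39.58 and greater than |16.84 − 22.74| = 5.90.

5.90 < t < 39.58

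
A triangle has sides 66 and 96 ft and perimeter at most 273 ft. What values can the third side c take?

Triangle inequality alone gives 30 < c < 162.
The perimeter condition gives c ≤ 273 − 66 − 96 = 111.
Intersecting the two: 30 < c ≤ 111.

30 < c ≤ 111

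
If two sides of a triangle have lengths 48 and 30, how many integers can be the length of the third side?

59

The third side lies in the open interval (18, 78).
Integers from 19 to 77 inclusive: 77 − 19 + 1 = 59.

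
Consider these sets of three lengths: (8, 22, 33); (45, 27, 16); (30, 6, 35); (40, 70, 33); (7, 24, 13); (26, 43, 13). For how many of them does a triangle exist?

2

(8,22,33): 8+22 ≤ 33 → not valid
(16,27,45): 16+27 ≤ 45 → not valid
(6,30,35): 6+30 > 35 → valid
(33,40,70): 33+40 > 70 → valid
(7,13,24): 7+13 ≤ 24 → not valid
(13,26,43): 13+26 ≤ 43 → not valid
2 of the 6 triples form a triangle.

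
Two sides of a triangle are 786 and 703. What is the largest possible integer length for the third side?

The third side must be strictly less than 786 + 703 = 1489.
The largest integer below 1489 is 1488.

1488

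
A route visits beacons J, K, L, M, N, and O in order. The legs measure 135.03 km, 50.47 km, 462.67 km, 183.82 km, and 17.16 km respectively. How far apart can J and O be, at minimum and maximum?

The maximum is all hops collinear in one direction: 135.03 + 50.47 + 462.67 + 183.82 + 17.16 = 849.15.
The longest hop is 462.67; the others sum to 386.48. Folding the others back against it leaves at least 462.67 − 386.48 = 76.19.

76.19 ≤ JO ≤ 849.15 km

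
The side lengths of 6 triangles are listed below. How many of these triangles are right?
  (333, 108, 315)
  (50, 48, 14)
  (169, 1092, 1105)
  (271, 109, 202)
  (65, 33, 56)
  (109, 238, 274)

4

(333,108,315): 108²+315² = 110889 = 333² → right
(50,48,14): 14²+48² = 2500 = 50² → right
(169,1092,1105): 169²+1092² = 1221025 = 1105² → right
(271,109,202): 109²+202² = 52685 < 73441 = 271² → obtuse
(65,33,56): 33²+56² = 4225 = 65² → right
(109,238,274): 109²+238² = 68525 < 75076 = 274² → obtuse
4 of the 6 are right.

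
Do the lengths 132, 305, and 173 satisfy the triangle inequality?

No

The two shorter sides sum to 305, exactly equal to the longest side 305.
That gives only a degenerate (flat) triangle — the inequality must be strict.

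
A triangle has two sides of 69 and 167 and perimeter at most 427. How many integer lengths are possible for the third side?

93

Triangle inequality: 98 < x < 236. Perimeter ≤ 427 gives x ≤ 427 − 69 − 167 = 191.
So 98 < x ≤ 191; integers 99 through 191: 93 values.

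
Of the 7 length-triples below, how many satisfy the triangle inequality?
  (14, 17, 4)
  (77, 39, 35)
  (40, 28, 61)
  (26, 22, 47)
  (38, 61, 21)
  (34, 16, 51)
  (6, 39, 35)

4

(4,14,17): 4+14 > 17 → valid
(35,39,77): 35+39 ≤ 77 → not valid
(28,40,61): 28+40 > 61 → valid
(22,26,47): 22+26 > 47 → valid
(21,38,61): 21+38 ≤ 61 → not valid
(16,34,51): 16+34 ≤ 51 → not valid
(6,35,39): 6+35 > 39 → valid
4 of the 7 triples form a triangle.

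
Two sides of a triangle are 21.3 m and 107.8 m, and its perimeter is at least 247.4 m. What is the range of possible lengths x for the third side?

118.3 ≤ x < 129.1 m

Triangle inequality alone gives 86.5 < x < 129.1.
The perimeter condition gives x ≥ 247.4 − 21.3 − 107.8 = 118.3.
Intersecting the two: 118.3 ≤ x < 129.1.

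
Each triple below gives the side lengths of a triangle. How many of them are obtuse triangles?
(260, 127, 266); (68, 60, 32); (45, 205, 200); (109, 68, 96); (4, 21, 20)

(260,127,266): 127²+260² = 83729 > 70756 = 266² → acute
(68,60,32): 32²+60² = 4624 = 68² → right
(45,205,200): 45²+200² = 42025 = 205² → right
(109,68,96): 68²+96² = 13840 > 11881 = 109² → acute
(4,21,20): 4²+20² = 416 < 441 = 21² → obtuse
1 of the 5 is obtuse.

1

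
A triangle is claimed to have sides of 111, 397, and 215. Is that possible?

No

The longest side is 397, but the other two sum to only 326.
326 < 397, so the triangle inequality fails.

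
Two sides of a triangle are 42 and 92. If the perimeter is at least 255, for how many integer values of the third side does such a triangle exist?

Triangle inequality: 50 < x < 134. Perimeter ≥ 255 gives x ≥ 255 − 42 − 92 = 121.
So 121 ≤ x < 134; integers 121 through 133: 13 values.

13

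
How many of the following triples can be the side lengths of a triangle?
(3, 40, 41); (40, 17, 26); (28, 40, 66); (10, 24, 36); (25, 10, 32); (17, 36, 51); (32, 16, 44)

6

(3,40,41): 3+40 > 41 → valid
(17,26,40): 17+26 > 40 → valid
(28,40,66): 28+40 > 66 → valid
(10,24,36): 10+24 ≤ 36 → not valid
(10,25,32): 10+25 > 32 → valid
(17,36,51): 17+36 > 51 → valid
(16,32,44): 16+32 > 44 → valid
6 of the 7 triples form a triangle.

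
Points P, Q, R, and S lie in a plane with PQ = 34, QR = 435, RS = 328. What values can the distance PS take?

The maximum is all hops collinear in one direction: 34 + 435 + 328 = 797.
The longest hop is 435; the others sum to 362. Folding the others back against it leaves at least 435 − 362 = 73.

73 ≤ PS ≤ 797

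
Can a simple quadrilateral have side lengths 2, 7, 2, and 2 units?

For a quadrilateral, each side must be shorter than the sum of the others.
Here the longest side is 7, but the remaining 3 sides sum to only 6.

No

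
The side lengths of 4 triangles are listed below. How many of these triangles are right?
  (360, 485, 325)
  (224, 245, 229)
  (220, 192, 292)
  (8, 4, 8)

(360,485,325): 325²+360² = 235225 = 485² → right
(224,245,229): 224²+229² = 102617 > 60025 = 245² → acute
(220,192,292): 192²+220² = 85264 = 292² → right
(8,4,8): 4²+8² = 80 > 64 = 8² → acute
2 of the 4 are right.

2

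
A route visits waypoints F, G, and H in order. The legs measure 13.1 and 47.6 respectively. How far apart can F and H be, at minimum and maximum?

34.5 ≤ FH ≤ 60.7

By the triangle inequality, |13.1 − 47.6| ≤ FH ≤ 13.1 + 47.6.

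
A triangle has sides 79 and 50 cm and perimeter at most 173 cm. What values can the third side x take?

Triangle inequality alone gives 29 < x < 129.
The perimeter condition gives x ≤ 173 − 79 − 50 = 44.
Intersecting the two: 29 < x ≤ 44.

29 < x ≤ 44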